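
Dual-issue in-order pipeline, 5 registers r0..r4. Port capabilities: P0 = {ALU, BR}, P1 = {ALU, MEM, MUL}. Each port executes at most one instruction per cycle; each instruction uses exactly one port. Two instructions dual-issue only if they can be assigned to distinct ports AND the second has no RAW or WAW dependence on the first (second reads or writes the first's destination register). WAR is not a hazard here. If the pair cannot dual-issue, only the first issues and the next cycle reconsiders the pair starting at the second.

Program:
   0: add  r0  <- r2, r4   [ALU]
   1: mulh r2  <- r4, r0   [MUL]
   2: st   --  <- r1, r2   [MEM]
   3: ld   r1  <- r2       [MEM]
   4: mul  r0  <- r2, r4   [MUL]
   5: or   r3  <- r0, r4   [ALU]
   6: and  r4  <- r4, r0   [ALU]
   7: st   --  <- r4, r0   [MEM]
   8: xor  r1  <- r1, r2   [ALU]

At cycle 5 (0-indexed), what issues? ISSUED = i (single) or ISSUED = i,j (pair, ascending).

t=0 i0:add.ALU ; RAW r0
t=1 i1:mulh.MUL ; no-port MUL/MEM
t=2 i2:st.MEM ; no-port MEM/MEM
t=3 i3:ld.MEM ; no-port MEM/MUL
t=4 i4:mul.MUL ; RAW r0
t=5 i5&i6:or.ALU/and.ALU ; 2-wide
t=6 i7&i8:st.MEM/xor.ALU ; 2-wide

ISSUED = 5,6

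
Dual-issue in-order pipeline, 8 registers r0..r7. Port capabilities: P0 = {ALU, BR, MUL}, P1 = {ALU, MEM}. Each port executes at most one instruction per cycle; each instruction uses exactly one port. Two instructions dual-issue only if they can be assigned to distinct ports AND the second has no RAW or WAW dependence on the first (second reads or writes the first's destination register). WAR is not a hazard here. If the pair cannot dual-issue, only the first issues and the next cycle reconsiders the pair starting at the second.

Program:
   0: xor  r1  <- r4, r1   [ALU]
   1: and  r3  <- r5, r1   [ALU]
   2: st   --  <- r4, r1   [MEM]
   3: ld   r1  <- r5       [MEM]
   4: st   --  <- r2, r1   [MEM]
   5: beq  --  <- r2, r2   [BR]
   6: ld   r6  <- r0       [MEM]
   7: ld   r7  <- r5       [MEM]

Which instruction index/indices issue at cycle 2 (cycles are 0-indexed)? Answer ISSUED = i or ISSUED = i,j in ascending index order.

0. xor.ALU @i0  | RAW r1
1. and.ALU st.MEM @i1,i2  | dual
2. ld.MEM @i3  | no-port MEM/MEM
3. st.MEM beq.BR @i4,i5  | dual
4. ld.MEM @i6  | no-port MEM/MEM
5. ld.MEM @i7  | tail

ISSUED = 3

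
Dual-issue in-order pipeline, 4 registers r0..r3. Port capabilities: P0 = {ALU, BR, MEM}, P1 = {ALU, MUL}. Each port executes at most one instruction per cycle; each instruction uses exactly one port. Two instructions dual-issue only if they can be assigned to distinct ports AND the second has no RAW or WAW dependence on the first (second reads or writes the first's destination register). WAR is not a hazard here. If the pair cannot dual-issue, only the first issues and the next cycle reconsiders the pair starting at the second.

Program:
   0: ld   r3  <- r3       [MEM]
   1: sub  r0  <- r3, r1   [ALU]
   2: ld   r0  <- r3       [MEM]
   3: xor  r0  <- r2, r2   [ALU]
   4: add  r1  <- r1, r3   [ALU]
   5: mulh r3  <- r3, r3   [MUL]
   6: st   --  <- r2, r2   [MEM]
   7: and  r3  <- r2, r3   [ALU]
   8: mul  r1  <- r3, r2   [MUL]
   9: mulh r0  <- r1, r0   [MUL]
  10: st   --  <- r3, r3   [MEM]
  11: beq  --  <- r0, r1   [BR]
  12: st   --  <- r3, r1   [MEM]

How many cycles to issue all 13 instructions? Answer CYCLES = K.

CYCLES = 10

c0: i0 ld.MEM  RAW r3
c1: i1 sub.ALU  WAW r0
c2: i2 ld.MEM  WAW r0
c3: i3+i4 xor.ALU;add.ALU  pair
c4: i5+i6 mulh.MUL;st.MEM  pair
c5: i7 and.ALU  RAW r3
c6: i8 mul.MUL  no-port MUL/MUL
c7: i9+i10 mulh.MUL;st.MEM  pair
c8: i11 beq.BR  no-port BR/MEM
c9: i12 st.MEM  tail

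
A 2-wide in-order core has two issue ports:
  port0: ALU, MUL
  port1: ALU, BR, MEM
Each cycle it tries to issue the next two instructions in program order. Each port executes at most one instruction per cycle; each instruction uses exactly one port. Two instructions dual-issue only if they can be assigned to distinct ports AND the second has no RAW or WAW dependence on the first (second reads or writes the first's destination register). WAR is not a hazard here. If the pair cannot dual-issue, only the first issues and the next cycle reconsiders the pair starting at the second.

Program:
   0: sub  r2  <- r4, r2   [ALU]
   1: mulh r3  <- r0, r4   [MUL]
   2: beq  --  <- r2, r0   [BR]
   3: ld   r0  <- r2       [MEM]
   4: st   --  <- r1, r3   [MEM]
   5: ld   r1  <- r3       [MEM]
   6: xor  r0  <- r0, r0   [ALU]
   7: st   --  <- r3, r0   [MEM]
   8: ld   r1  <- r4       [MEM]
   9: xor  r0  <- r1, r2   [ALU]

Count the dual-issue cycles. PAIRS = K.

PAIRS = 2

0. sub/mulh @i0+i1  | dual
1. beq @i2  | no-port BR/MEM
2. ld @i3  | no-port MEM/MEM
3. st @i4  | no-port MEM/MEM
4. ld/xor @i5+i6  | dual
5. st @i7  | no-port MEM/MEM
6. ld @i8  | RAW r1
7. xor @i9  | tail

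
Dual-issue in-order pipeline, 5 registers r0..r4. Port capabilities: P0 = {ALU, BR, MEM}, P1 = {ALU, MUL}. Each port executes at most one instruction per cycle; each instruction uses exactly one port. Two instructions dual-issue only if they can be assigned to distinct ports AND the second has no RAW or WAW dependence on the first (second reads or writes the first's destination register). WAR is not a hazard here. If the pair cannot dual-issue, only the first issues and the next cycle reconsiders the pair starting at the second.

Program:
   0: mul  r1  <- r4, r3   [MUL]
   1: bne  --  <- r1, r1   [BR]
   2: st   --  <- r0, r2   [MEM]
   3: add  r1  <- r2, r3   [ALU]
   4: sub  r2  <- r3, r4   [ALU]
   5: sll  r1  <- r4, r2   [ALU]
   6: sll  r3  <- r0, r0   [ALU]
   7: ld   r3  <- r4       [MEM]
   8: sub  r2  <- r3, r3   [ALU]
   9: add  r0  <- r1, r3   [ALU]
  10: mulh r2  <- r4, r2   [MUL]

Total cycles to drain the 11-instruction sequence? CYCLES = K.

CYCLES = 8

#0 head=0: mul i0 RAW r1
#1 head=1: bne i1 no-port BR/MEM
#2 head=2: st add i2,i3 dual
#3 head=4: sub i4 RAW r2
#4 head=5: sll sll i5,i6 dual
#5 head=7: ld i7 RAW r3
#6 head=8: sub add i8,i9 dual
#7 head=10: mulh i10 tail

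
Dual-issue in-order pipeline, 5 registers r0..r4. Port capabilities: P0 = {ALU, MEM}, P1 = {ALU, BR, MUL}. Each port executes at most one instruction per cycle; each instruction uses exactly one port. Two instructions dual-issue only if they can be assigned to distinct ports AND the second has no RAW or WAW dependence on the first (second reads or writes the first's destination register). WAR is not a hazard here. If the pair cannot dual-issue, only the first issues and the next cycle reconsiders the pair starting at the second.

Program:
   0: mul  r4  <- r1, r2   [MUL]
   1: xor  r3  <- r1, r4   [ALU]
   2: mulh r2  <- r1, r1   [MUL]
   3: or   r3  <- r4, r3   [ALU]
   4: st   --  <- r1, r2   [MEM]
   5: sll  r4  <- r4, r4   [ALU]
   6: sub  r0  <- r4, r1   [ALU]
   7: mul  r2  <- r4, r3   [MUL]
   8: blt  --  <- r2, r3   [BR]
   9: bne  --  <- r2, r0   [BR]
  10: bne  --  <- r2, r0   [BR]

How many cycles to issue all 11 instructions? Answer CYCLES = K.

[0] i0  mul.MUL  -- RAW r4
[1] i1,i2  xor.ALU+mulh.MUL  -- pair
[2] i3,i4  or.ALU+st.MEM  -- pair
[3] i5  sll.ALU  -- RAW r4
[4] i6,i7  sub.ALU+mul.MUL  -- pair
[5] i8  blt.BR  -- no-port BR/BR
[6] i9  bne.BR  -- no-port BR/BR
[7] i10  bne.BR  -- tail

CYCLES = 8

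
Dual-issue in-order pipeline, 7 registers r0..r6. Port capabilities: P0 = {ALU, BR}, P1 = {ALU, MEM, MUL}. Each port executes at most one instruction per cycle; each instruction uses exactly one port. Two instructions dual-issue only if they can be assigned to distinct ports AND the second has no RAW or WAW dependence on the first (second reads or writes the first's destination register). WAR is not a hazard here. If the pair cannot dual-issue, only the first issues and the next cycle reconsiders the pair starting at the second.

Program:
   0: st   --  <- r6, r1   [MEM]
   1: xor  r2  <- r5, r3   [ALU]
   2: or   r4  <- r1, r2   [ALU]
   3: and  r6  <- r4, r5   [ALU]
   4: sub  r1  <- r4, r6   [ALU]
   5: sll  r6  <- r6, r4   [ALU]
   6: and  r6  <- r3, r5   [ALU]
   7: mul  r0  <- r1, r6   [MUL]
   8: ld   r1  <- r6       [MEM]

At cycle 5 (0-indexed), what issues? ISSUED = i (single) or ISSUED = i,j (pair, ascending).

ISSUED = 7

[0] i0,i1  st.MEM xor.ALU  -- pair
[1] i2  or.ALU  -- RAW r4
[2] i3  and.ALU  -- RAW r6
[3] i4,i5  sub.ALU sll.ALU  -- pair
[4] i6  and.ALU  -- RAW r6
[5] i7  mul.MUL  -- no-port MUL/MEM
[6] i8  ld.MEM  -- tail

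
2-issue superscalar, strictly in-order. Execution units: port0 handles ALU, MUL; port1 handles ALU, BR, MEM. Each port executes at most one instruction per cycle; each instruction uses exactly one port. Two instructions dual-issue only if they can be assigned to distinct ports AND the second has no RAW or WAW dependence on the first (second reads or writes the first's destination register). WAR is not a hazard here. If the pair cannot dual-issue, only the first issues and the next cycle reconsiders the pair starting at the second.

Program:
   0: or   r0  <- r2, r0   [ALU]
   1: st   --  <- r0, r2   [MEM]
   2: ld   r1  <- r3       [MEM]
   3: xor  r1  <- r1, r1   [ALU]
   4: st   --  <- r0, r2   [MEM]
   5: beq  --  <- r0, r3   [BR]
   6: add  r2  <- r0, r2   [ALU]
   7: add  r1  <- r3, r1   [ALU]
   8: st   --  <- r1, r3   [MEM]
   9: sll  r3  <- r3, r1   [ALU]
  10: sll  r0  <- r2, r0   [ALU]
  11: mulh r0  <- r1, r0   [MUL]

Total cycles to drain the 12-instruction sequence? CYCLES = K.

CYCLES = 9

#0 head=0: or.ALU i0 RAW r0
#1 head=1: st.MEM i1 no-port MEM/MEM
#2 head=2: ld.MEM i2 RAW+WAW r1
#3 head=3: xor.ALU/st.MEM i3/i4 2-wide
#4 head=5: beq.BR/add.ALU i5/i6 2-wide
#5 head=7: add.ALU i7 RAW r1
#6 head=8: st.MEM/sll.ALU i8/i9 2-wide
#7 head=10: sll.ALU i10 RAW+WAW r0
#8 head=11: mulh.MUL i11 tail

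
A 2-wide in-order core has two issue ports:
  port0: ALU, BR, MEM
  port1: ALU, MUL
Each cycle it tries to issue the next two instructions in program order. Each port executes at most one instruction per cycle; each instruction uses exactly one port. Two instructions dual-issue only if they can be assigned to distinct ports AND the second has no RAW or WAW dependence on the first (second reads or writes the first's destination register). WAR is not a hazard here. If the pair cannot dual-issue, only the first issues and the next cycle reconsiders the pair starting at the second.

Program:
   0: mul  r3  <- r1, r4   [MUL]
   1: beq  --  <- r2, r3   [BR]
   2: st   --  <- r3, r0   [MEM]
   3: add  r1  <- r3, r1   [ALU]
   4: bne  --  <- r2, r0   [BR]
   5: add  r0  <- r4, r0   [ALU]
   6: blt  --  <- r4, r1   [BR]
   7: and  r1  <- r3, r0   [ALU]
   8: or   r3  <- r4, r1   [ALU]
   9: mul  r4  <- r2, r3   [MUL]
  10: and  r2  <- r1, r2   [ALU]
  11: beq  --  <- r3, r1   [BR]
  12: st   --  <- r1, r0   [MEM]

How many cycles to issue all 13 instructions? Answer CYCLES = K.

CYCLES = 9

#0 head=0: mul.MUL i0 RAW r3
#1 head=1: beq.BR i1 no-port BR/MEM
#2 head=2: st.MEM/add.ALU i2/i3 dual
#3 head=4: bne.BR/add.ALU i4/i5 dual
#4 head=6: blt.BR/and.ALU i6/i7 dual
#5 head=8: or.ALU i8 RAW r3
#6 head=9: mul.MUL/and.ALU i9/i10 dual
#7 head=11: beq.BR i11 no-port BR/MEM
#8 head=12: st.MEM i12 tail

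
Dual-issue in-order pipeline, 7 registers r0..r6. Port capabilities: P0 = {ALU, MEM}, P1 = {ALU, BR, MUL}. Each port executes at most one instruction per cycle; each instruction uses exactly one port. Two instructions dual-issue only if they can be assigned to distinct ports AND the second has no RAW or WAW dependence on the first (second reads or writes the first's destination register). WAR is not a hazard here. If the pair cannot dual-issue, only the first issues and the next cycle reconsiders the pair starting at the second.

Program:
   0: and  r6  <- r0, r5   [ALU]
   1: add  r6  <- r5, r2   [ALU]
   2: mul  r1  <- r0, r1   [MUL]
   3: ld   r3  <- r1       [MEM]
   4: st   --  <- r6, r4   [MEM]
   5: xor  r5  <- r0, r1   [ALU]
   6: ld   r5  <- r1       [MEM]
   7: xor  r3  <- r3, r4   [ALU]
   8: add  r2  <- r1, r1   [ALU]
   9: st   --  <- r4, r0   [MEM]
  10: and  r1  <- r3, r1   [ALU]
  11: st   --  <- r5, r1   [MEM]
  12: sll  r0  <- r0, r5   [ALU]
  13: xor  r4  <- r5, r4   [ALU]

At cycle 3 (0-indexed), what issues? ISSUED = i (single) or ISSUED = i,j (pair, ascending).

ISSUED = 4,5

c0: i0 and.ALU  WAW r6
c1: i1,i2 add.ALU/mul.MUL  2-wide
c2: i3 ld.MEM  no-port MEM/MEM
c3: i4,i5 st.MEM/xor.ALU  2-wide
c4: i6,i7 ld.MEM/xor.ALU  2-wide
c5: i8,i9 add.ALU/st.MEM  2-wide
c6: i10 and.ALU  RAW r1
c7: i11,i12 st.MEM/sll.ALU  2-wide
c8: i13 xor.ALU  tail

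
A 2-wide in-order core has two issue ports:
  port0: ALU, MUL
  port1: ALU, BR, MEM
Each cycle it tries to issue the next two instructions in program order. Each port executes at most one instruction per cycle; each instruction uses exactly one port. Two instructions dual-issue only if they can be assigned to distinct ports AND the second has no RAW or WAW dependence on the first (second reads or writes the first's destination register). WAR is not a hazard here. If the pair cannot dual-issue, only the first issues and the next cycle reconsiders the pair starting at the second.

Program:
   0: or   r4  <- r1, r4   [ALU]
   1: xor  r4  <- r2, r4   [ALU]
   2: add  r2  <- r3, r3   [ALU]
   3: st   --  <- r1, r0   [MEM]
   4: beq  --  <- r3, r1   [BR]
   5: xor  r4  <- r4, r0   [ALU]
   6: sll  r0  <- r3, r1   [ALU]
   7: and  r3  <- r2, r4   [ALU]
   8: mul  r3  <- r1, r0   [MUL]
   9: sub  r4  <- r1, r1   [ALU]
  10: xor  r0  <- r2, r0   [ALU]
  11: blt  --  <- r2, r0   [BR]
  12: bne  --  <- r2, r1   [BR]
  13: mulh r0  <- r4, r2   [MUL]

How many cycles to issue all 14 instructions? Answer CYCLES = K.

CYCLES = 9

t=0 i0:or ; RAW+WAW r4
t=1 i1&i2:xor+add ; 2-wide
t=2 i3:st ; no-port MEM/BR
t=3 i4&i5:beq+xor ; 2-wide
t=4 i6&i7:sll+and ; 2-wide
t=5 i8&i9:mul+sub ; 2-wide
t=6 i10:xor ; RAW r0
t=7 i11:blt ; no-port BR/BR
t=8 i12&i13:bne+mulh ; 2-wide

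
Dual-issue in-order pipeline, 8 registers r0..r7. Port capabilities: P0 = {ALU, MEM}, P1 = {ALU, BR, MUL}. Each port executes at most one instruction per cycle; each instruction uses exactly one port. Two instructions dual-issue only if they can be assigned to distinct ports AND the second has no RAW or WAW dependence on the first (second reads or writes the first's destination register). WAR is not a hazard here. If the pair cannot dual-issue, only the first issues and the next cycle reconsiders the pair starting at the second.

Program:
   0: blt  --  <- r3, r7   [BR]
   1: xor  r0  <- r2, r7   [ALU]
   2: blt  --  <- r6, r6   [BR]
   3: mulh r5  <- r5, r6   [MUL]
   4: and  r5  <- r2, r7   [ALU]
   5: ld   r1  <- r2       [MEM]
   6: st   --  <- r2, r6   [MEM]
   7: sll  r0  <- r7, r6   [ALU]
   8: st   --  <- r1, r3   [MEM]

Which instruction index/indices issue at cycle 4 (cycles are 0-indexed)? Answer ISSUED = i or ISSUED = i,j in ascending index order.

ISSUED = 6,7

#0 head=0: blt.BR xor.ALU i0/i1 pair
#1 head=2: blt.BR i2 no-port BR/MUL
#2 head=3: mulh.MUL i3 WAW r5
#3 head=4: and.ALU ld.MEM i4/i5 pair
#4 head=6: st.MEM sll.ALU i6/i7 pair
#5 head=8: st.MEM i8 tail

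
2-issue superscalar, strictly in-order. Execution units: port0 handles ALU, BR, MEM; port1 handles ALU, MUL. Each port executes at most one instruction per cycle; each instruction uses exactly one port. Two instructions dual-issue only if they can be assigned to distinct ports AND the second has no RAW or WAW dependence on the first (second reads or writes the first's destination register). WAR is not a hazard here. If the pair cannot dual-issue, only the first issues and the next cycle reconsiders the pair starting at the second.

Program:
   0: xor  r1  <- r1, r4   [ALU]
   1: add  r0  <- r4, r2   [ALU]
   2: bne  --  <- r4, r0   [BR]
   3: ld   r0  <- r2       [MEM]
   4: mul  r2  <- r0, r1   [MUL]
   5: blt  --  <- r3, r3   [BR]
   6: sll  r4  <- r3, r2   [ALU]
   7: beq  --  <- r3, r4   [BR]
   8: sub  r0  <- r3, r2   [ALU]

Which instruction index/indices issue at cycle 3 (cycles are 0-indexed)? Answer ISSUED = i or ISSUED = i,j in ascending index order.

0. xor.ALU add.ALU @i0+i1  | dual
1. bne.BR @i2  | no-port BR/MEM
2. ld.MEM @i3  | RAW r0
3. mul.MUL blt.BR @i4+i5  | dual
4. sll.ALU @i6  | RAW r4
5. beq.BR sub.ALU @i7+i8  | dual

ISSUED = 4,5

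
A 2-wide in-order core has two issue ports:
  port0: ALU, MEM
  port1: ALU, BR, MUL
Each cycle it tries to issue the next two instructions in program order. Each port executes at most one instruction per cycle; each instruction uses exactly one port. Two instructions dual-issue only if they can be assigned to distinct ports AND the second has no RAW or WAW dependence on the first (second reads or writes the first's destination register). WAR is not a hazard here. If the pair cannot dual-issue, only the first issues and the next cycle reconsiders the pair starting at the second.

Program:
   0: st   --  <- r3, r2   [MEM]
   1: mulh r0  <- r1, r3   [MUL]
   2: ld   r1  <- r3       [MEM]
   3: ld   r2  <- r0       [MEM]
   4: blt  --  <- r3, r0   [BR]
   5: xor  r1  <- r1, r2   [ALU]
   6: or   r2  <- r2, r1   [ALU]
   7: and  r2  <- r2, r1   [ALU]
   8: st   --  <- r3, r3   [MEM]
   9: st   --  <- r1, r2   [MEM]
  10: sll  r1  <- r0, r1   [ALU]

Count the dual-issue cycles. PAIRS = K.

t=0 i0+i1:st+mulh ; 2-wide
t=1 i2:ld ; no-port MEM/MEM
t=2 i3+i4:ld+blt ; 2-wide
t=3 i5:xor ; RAW r1
t=4 i6:or ; RAW+WAW r2
t=5 i7+i8:and+st ; 2-wide
t=6 i9+i10:st+sll ; 2-wide

PAIRS = 4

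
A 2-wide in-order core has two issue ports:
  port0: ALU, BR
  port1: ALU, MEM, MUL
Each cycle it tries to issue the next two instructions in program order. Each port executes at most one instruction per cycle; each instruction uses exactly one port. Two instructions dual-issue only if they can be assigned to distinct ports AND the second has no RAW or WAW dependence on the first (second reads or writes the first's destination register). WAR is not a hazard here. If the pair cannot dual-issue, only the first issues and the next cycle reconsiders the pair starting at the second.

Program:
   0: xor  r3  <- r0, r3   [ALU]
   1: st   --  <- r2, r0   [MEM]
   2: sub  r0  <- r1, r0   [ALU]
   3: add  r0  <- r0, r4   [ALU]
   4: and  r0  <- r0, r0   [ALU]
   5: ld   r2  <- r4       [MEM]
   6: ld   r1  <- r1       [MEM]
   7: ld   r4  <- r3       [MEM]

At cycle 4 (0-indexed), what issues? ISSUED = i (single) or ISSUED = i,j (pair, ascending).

ISSUED = 6

  cy0 -> i0+i1 (xor.ALU;st.MEM) pair
  cy1 -> i2 (sub.ALU) RAW+WAW r0
  cy2 -> i3 (add.ALU) RAW+WAW r0
  cy3 -> i4+i5 (and.ALU;ld.MEM) pair
  cy4 -> i6 (ld.MEM) no-port MEM/MEM
  cy5 -> i7 (ld.MEM) tail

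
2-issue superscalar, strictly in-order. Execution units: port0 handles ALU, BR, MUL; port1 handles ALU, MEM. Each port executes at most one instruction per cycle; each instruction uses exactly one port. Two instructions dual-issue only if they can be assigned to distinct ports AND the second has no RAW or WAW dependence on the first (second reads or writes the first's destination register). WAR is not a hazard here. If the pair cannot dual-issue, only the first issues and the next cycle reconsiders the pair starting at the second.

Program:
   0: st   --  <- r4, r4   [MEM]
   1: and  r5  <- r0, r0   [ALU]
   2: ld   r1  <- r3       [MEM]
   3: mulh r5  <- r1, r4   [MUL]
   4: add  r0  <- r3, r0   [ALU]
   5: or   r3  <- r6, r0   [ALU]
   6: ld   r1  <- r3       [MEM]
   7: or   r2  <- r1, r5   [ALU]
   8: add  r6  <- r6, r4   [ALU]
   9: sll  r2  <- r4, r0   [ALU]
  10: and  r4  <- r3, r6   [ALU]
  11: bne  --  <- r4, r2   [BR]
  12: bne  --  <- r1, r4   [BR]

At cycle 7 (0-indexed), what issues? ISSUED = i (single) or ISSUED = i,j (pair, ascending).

c0: i0,i1 st.MEM;and.ALU  pair
c1: i2 ld.MEM  RAW r1
c2: i3,i4 mulh.MUL;add.ALU  pair
c3: i5 or.ALU  RAW r3
c4: i6 ld.MEM  RAW r1
c5: i7,i8 or.ALU;add.ALU  pair
c6: i9,i10 sll.ALU;and.ALU  pair
c7: i11 bne.BR  no-port BR/BR
c8: i12 bne.BR  tail

ISSUED = 11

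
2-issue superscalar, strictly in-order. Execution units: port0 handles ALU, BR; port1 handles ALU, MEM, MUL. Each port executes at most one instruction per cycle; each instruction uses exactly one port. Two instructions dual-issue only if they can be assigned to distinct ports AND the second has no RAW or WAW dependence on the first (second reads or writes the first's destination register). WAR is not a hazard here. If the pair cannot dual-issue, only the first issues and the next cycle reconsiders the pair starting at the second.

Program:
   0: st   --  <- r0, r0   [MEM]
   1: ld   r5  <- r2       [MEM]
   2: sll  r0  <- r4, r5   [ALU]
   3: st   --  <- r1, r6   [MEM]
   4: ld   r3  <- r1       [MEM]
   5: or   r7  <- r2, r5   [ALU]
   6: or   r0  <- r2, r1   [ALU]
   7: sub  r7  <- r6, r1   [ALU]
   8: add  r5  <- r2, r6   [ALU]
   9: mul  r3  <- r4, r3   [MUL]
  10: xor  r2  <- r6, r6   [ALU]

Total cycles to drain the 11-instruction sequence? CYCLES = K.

t=0 i0:st.MEM ; no-port MEM/MEM
t=1 i1:ld.MEM ; RAW r5
t=2 i2&i3:sll.ALU st.MEM ; dual
t=3 i4&i5:ld.MEM or.ALU ; dual
t=4 i6&i7:or.ALU sub.ALU ; dual
t=5 i8&i9:add.ALU mul.MUL ; dual
t=6 i10:xor.ALU ; tail

CYCLES = 7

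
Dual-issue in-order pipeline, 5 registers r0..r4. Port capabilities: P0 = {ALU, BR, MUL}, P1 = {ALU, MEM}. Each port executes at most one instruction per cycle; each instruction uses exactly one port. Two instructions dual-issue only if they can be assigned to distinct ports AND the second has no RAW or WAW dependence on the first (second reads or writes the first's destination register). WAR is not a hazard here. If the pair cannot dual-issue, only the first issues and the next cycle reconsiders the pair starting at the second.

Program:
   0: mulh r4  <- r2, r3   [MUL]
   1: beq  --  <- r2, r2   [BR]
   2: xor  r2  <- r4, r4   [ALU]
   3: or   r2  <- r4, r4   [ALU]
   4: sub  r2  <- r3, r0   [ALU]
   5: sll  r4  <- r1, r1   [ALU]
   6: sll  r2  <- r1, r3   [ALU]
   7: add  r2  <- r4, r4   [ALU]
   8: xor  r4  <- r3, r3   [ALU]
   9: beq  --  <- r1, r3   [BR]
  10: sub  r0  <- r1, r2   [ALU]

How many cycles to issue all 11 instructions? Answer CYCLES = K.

CYCLES = 7

0. mulh @i0  | no-port MUL/BR
1. beq xor @i1/i2  | pair
2. or @i3  | WAW r2
3. sub sll @i4/i5  | pair
4. sll @i6  | WAW r2
5. add xor @i7/i8  | pair
6. beq sub @i9/i10  | pair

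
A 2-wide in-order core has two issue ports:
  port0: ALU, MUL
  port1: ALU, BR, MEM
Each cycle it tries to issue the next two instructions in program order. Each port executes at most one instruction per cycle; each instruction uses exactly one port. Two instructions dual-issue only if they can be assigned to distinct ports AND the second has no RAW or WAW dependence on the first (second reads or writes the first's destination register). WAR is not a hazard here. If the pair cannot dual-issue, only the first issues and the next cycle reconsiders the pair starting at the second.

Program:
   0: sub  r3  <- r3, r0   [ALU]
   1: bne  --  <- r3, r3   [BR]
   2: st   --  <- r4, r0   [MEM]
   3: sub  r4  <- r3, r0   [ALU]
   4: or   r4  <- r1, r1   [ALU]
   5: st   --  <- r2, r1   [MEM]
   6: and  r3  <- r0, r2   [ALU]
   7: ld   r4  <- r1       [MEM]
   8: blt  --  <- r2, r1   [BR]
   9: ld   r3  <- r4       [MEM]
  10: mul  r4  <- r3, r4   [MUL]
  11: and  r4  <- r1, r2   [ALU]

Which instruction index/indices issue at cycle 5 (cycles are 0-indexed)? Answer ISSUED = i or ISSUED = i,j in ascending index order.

ISSUED = 8

c0: i0 sub.ALU  RAW r3
c1: i1 bne.BR  no-port BR/MEM
c2: i2,i3 st.MEM+sub.ALU  dual
c3: i4,i5 or.ALU+st.MEM  dual
c4: i6,i7 and.ALU+ld.MEM  dual
c5: i8 blt.BR  no-port BR/MEM
c6: i9 ld.MEM  RAW r3
c7: i10 mul.MUL  WAW r4
c8: i11 and.ALU  tail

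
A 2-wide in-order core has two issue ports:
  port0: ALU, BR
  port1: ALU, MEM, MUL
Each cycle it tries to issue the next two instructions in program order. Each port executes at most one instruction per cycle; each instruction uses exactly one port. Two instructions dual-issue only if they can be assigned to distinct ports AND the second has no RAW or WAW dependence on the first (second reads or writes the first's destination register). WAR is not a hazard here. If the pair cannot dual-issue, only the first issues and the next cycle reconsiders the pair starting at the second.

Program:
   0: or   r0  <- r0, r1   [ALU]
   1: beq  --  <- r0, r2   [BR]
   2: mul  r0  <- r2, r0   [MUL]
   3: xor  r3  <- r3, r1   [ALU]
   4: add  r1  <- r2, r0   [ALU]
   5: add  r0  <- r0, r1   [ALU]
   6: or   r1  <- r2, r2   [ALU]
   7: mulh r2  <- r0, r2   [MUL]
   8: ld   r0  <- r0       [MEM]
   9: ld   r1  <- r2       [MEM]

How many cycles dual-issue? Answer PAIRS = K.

PAIRS = 3

[0] i0  or.ALU  -- RAW r0
[1] i1&i2  beq.BR/mul.MUL  -- pair
[2] i3&i4  xor.ALU/add.ALU  -- pair
[3] i5&i6  add.ALU/or.ALU  -- pair
[4] i7  mulh.MUL  -- no-port MUL/MEM
[5] i8  ld.MEM  -- no-port MEM/MEM
[6] i9  ld.MEM  -- tail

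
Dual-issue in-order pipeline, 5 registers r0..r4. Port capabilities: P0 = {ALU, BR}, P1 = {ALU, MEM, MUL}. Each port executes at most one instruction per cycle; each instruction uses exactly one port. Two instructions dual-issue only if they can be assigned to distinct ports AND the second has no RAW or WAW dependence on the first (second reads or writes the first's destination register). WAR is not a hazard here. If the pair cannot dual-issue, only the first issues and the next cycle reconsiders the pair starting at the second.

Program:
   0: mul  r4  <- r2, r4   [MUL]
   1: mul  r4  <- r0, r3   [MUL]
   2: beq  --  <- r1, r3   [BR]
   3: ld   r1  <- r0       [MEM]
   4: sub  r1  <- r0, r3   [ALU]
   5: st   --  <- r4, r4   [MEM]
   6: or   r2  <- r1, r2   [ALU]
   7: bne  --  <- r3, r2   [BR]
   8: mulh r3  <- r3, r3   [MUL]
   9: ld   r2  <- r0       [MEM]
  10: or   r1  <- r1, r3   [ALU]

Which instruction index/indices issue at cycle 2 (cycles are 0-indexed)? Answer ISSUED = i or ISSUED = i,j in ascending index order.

[0] i0  mul  -- no-port MUL/MUL
[1] i1+i2  mul/beq  -- 2-wide
[2] i3  ld  -- WAW r1
[3] i4+i5  sub/st  -- 2-wide
[4] i6  or  -- RAW r2
[5] i7+i8  bne/mulh  -- 2-wide
[6] i9+i10  ld/or  -- 2-wide

ISSUED = 3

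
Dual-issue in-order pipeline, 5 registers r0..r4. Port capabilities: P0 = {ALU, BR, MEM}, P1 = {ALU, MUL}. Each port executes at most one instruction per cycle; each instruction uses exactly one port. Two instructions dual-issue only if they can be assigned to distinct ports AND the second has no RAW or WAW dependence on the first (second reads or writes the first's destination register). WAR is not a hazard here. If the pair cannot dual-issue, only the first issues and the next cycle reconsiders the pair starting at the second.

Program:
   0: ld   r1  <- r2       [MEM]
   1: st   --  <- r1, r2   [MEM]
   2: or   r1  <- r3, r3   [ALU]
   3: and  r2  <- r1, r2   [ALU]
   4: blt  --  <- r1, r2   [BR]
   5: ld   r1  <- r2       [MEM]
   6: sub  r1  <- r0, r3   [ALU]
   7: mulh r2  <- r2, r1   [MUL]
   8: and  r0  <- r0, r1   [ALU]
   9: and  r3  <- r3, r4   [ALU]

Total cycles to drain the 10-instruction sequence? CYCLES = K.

c0: i0 ld.MEM  no-port MEM/MEM
c1: i1/i2 st.MEM/or.ALU  pair
c2: i3 and.ALU  RAW r2
c3: i4 blt.BR  no-port BR/MEM
c4: i5 ld.MEM  WAW r1
c5: i6 sub.ALU  RAW r1
c6: i7/i8 mulh.MUL/and.ALU  pair
c7: i9 and.ALU  tail

CYCLES = 8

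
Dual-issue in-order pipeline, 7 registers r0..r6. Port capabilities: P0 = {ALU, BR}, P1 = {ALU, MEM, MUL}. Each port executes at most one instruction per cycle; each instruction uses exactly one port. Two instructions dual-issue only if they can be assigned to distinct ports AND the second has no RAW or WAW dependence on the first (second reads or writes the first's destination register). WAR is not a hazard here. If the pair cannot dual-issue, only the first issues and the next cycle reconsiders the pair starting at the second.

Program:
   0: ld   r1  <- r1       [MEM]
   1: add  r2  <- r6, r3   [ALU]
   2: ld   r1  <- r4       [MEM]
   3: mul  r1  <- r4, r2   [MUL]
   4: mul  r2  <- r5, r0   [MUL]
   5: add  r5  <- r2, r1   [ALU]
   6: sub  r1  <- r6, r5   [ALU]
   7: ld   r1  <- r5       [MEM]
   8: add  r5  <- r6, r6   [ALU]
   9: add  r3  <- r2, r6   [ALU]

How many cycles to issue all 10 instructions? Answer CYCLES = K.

CYCLES = 8

t=0 i0+i1:ld;add ; 2-wide
t=1 i2:ld ; no-port MEM/MUL
t=2 i3:mul ; no-port MUL/MUL
t=3 i4:mul ; RAW r2
t=4 i5:add ; RAW r5
t=5 i6:sub ; WAW r1
t=6 i7+i8:ld;add ; 2-wide
t=7 i9:add ; tail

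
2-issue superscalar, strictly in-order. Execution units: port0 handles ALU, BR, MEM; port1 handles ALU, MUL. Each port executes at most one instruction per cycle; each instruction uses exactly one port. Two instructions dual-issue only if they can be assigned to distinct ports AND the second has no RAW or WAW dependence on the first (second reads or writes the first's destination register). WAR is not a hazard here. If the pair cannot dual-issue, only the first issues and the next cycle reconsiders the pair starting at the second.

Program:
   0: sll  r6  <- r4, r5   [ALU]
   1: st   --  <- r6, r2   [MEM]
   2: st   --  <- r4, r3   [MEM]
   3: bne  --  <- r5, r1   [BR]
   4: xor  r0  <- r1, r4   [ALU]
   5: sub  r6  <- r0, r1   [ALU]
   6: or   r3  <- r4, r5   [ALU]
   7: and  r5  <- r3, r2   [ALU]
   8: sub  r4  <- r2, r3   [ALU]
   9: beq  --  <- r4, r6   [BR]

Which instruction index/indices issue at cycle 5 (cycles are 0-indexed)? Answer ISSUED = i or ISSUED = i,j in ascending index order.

  cy0 -> i0 (sll.ALU) RAW r6
  cy1 -> i1 (st.MEM) no-port MEM/MEM
  cy2 -> i2 (st.MEM) no-port MEM/BR
  cy3 -> i3,i4 (bne.BR+xor.ALU) pair
  cy4 -> i5,i6 (sub.ALU+or.ALU) pair
  cy5 -> i7,i8 (and.ALU+sub.ALU) pair
  cy6 -> i9 (beq.BR) tail

ISSUED = 7,8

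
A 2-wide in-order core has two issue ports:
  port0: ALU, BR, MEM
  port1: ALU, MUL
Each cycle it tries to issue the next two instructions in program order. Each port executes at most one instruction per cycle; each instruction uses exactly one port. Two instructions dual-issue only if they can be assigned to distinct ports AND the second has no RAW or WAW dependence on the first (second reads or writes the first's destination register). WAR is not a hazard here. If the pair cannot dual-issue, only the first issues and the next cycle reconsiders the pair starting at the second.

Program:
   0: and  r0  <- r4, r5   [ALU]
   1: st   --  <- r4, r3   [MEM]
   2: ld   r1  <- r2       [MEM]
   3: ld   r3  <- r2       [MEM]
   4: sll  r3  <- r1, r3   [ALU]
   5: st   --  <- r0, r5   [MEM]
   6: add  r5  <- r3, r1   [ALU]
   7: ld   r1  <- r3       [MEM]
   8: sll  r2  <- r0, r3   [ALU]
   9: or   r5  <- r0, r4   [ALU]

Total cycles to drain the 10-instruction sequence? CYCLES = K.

  cy0 -> i0&i1 (and.ALU/st.MEM) dual
  cy1 -> i2 (ld.MEM) no-port MEM/MEM
  cy2 -> i3 (ld.MEM) RAW+WAW r3
  cy3 -> i4&i5 (sll.ALU/st.MEM) dual
  cy4 -> i6&i7 (add.ALU/ld.MEM) dual
  cy5 -> i8&i9 (sll.ALU/or.ALU) dual

CYCLES = 6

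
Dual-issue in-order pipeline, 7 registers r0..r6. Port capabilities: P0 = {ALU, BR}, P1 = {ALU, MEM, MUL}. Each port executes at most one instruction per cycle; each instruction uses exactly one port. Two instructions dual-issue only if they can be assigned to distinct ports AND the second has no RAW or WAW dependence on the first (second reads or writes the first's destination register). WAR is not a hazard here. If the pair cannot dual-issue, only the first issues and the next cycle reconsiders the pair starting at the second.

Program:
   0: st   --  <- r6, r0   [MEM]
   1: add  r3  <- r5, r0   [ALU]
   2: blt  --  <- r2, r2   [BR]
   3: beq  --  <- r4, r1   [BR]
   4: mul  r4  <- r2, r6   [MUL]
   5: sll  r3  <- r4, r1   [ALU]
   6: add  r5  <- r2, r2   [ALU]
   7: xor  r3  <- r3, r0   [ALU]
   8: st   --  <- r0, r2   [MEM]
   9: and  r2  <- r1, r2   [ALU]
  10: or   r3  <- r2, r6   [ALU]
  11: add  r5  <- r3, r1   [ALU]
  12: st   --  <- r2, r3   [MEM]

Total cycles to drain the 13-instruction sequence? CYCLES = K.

CYCLES = 8

  cy0 -> i0,i1 (st.MEM+add.ALU) pair
  cy1 -> i2 (blt.BR) no-port BR/BR
  cy2 -> i3,i4 (beq.BR+mul.MUL) pair
  cy3 -> i5,i6 (sll.ALU+add.ALU) pair
  cy4 -> i7,i8 (xor.ALU+st.MEM) pair
  cy5 -> i9 (and.ALU) RAW r2
  cy6 -> i10 (or.ALU) RAW r3
  cy7 -> i11,i12 (add.ALU+st.MEM) pair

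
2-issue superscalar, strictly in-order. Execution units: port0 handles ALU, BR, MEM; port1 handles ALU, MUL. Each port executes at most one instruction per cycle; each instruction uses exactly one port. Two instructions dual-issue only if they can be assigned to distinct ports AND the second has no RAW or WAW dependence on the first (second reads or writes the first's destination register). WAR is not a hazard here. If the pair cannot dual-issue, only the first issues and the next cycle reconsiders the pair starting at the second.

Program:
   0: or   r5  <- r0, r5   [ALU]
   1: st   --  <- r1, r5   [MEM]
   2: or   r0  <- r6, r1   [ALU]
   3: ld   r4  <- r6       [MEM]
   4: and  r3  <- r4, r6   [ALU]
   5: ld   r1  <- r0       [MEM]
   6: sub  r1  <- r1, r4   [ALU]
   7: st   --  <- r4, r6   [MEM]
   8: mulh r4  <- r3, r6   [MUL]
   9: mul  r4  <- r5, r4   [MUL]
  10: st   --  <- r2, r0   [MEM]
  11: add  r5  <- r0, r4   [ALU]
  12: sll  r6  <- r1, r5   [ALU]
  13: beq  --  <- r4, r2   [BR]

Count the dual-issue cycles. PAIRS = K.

PAIRS = 5

c0: i0 or.ALU  RAW r5
c1: i1,i2 st.MEM+or.ALU  2-wide
c2: i3 ld.MEM  RAW r4
c3: i4,i5 and.ALU+ld.MEM  2-wide
c4: i6,i7 sub.ALU+st.MEM  2-wide
c5: i8 mulh.MUL  no-port MUL/MUL
c6: i9,i10 mul.MUL+st.MEM  2-wide
c7: i11 add.ALU  RAW r5
c8: i12,i13 sll.ALU+beq.BR  2-wide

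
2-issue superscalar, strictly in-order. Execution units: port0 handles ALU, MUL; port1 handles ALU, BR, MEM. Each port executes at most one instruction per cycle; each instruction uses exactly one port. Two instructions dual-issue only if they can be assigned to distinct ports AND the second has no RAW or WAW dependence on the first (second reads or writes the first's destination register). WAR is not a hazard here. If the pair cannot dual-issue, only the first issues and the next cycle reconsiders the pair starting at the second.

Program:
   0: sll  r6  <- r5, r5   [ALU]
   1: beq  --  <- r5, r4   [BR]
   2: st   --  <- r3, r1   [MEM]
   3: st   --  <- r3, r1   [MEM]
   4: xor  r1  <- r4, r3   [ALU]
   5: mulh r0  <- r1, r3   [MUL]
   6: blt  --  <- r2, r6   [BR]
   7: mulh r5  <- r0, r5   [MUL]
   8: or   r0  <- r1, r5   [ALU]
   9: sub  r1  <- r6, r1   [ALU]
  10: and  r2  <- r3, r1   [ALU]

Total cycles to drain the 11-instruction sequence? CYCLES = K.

t=0 i0+i1:sll.ALU beq.BR ; dual
t=1 i2:st.MEM ; no-port MEM/MEM
t=2 i3+i4:st.MEM xor.ALU ; dual
t=3 i5+i6:mulh.MUL blt.BR ; dual
t=4 i7:mulh.MUL ; RAW r5
t=5 i8+i9:or.ALU sub.ALU ; dual
t=6 i10:and.ALU ; tail

CYCLES = 7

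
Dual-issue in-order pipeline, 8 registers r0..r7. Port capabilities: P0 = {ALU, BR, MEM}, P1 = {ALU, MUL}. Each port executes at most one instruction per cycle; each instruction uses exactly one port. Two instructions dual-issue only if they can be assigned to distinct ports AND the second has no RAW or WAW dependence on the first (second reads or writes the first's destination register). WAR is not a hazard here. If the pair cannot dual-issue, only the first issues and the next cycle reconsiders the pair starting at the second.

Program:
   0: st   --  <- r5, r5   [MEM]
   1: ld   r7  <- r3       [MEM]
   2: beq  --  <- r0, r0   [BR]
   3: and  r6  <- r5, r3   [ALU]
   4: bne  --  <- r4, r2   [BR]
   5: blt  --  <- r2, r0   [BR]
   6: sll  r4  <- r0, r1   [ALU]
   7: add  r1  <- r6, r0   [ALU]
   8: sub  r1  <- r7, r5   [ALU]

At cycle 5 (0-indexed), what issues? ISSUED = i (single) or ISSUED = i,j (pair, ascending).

  cy0 -> i0 (st.MEM) no-port MEM/MEM
  cy1 -> i1 (ld.MEM) no-port MEM/BR
  cy2 -> i2&i3 (beq.BR/and.ALU) pair
  cy3 -> i4 (bne.BR) no-port BR/BR
  cy4 -> i5&i6 (blt.BR/sll.ALU) pair
  cy5 -> i7 (add.ALU) WAW r1
  cy6 -> i8 (sub.ALU) tail

ISSUED = 7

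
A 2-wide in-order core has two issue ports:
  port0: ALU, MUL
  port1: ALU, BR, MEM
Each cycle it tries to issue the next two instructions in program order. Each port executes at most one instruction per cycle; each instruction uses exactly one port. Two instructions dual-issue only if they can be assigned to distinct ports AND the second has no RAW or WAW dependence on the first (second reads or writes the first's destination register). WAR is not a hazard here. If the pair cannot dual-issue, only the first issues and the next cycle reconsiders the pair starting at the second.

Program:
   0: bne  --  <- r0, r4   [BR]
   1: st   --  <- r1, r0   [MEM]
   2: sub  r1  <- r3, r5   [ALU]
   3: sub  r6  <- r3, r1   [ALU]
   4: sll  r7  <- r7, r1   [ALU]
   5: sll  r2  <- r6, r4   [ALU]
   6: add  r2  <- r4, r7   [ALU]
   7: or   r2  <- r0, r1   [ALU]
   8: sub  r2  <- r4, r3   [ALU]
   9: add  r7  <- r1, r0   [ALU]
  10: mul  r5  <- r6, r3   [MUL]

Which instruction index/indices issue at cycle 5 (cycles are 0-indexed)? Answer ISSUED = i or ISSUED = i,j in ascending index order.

0. bne.BR @i0  | no-port BR/MEM
1. st.MEM+sub.ALU @i1,i2  | pair
2. sub.ALU+sll.ALU @i3,i4  | pair
3. sll.ALU @i5  | WAW r2
4. add.ALU @i6  | WAW r2
5. or.ALU @i7  | WAW r2
6. sub.ALU+add.ALU @i8,i9  | pair
7. mul.MUL @i10  | tail

ISSUED = 7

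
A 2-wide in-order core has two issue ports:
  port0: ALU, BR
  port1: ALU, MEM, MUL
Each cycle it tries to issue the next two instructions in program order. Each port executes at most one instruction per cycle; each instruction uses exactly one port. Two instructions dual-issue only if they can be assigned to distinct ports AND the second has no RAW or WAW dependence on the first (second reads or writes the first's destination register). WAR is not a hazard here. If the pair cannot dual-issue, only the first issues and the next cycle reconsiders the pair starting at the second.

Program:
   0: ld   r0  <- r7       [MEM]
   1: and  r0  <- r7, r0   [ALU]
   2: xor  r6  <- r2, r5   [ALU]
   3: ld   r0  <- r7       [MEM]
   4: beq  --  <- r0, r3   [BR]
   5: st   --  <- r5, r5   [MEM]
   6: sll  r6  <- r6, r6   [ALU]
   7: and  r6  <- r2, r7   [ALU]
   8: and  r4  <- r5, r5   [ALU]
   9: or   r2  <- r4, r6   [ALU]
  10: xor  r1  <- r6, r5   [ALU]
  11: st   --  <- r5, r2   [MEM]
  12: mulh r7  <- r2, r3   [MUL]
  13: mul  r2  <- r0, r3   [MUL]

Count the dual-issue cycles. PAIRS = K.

PAIRS = 4

#0 head=0: ld i0 RAW+WAW r0
#1 head=1: and xor i1,i2 2-wide
#2 head=3: ld i3 RAW r0
#3 head=4: beq st i4,i5 2-wide
#4 head=6: sll i6 WAW r6
#5 head=7: and and i7,i8 2-wide
#6 head=9: or xor i9,i10 2-wide
#7 head=11: st i11 no-port MEM/MUL
#8 head=12: mulh i12 no-port MUL/MUL
#9 head=13: mul i13 tail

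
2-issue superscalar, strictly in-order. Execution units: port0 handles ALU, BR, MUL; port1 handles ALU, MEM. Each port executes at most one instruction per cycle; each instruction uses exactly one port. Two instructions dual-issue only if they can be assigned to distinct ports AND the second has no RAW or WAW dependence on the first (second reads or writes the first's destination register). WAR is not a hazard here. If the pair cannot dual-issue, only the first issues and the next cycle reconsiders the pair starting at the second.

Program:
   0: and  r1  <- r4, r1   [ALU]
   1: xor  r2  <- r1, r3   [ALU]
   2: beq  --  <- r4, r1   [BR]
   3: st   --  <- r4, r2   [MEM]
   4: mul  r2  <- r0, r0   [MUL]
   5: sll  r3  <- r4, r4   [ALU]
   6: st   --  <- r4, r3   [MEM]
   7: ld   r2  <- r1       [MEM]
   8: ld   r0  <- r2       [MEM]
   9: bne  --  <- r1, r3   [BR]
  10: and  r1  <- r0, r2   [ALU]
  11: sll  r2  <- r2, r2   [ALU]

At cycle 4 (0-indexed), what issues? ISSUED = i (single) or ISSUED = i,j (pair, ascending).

c0: i0 and  RAW r1
c1: i1,i2 xor+beq  dual
c2: i3,i4 st+mul  dual
c3: i5 sll  RAW r3
c4: i6 st  no-port MEM/MEM
c5: i7 ld  no-port MEM/MEM
c6: i8,i9 ld+bne  dual
c7: i10,i11 and+sll  dual

ISSUED = 6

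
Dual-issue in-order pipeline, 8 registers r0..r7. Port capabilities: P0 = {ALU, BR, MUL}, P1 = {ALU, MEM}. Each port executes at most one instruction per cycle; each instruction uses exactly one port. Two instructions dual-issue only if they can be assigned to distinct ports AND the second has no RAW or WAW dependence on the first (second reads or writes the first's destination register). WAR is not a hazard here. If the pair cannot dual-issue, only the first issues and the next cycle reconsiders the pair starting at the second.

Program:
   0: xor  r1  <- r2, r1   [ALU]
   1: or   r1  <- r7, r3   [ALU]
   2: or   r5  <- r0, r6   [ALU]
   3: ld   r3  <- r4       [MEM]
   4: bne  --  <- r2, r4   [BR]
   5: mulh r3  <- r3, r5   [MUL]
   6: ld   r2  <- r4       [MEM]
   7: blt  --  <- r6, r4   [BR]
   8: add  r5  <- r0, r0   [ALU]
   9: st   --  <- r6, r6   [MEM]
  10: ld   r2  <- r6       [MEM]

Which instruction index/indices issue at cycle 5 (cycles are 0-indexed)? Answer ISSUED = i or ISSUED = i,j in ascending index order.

  cy0 -> i0 (xor.ALU) WAW r1
  cy1 -> i1,i2 (or.ALU;or.ALU) 2-wide
  cy2 -> i3,i4 (ld.MEM;bne.BR) 2-wide
  cy3 -> i5,i6 (mulh.MUL;ld.MEM) 2-wide
  cy4 -> i7,i8 (blt.BR;add.ALU) 2-wide
  cy5 -> i9 (st.MEM) no-port MEM/MEM
  cy6 -> i10 (ld.MEM) tail

ISSUED = 9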